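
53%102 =53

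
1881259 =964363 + 916896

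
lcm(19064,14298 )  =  57192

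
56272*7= 393904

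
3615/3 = 1205 = 1205.00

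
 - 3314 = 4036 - 7350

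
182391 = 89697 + 92694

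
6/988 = 3/494 = 0.01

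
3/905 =3/905 = 0.00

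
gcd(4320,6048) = 864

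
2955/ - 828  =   - 985/276  =  - 3.57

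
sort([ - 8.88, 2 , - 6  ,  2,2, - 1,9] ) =[ - 8.88, - 6, - 1, 2,  2, 2 , 9 ]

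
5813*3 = 17439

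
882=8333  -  7451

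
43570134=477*91342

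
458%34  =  16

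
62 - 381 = - 319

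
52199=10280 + 41919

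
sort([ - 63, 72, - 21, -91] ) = [  -  91, - 63, -21, 72] 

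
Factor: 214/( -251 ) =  - 2^1*107^1*251^( - 1 )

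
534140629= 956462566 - 422321937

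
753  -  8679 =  - 7926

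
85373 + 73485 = 158858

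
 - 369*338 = -124722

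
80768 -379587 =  - 298819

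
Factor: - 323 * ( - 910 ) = 293930  =  2^1*5^1*7^1*13^1*17^1*19^1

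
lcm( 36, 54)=108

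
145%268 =145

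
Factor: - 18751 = -17^1 *1103^1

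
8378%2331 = 1385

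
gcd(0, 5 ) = 5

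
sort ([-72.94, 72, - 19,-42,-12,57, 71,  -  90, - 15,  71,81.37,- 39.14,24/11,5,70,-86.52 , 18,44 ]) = [ - 90, - 86.52,  -  72.94, - 42,  -  39.14,-19 , - 15,-12,24/11, 5, 18,44,57, 70,71, 71,72,81.37 ]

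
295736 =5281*56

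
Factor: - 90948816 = -2^4*3^2*7^1 *90227^1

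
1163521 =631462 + 532059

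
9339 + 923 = 10262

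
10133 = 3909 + 6224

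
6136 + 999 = 7135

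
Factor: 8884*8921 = 2^2*11^1*811^1*2221^1 = 79254164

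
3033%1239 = 555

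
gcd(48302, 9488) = 2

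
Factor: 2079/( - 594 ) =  - 2^( - 1)*7^1 = - 7/2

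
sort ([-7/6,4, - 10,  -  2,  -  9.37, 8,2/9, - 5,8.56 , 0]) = [ - 10, - 9.37, - 5,-2, -7/6,0, 2/9  ,  4, 8,8.56] 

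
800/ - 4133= - 800/4133 = - 0.19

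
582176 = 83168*7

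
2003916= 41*48876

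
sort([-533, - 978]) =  [ - 978,  -  533] 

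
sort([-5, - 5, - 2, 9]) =[ - 5, - 5,  -  2, 9] 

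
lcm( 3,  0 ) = 0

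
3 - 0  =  3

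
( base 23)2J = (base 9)72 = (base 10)65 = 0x41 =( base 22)2L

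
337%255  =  82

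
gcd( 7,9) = 1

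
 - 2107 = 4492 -6599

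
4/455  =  4/455 =0.01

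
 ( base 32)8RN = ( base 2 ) 10001101110111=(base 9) 13407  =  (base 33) 8b4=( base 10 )9079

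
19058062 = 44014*433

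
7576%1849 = 180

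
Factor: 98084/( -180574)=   -  2^1*7^1 * 17^( -1)*31^1*47^( - 1) = -434/799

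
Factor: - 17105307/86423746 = -2^( - 1)*3^1*23^1 *157^1*1579^1*43211873^( - 1) 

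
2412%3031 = 2412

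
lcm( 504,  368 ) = 23184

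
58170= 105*554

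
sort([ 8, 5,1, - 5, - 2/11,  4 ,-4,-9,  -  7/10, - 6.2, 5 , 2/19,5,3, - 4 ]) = [-9,-6.2, - 5,-4,-4,-7/10,  -  2/11,2/19, 1,3, 4 , 5, 5 , 5,  8] 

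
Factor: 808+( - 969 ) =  - 161 = - 7^1*23^1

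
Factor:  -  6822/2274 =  - 3 =-3^1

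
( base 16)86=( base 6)342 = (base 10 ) 134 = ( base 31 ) 4a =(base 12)B2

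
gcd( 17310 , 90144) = 6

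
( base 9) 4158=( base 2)101111101010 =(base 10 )3050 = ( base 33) 2qe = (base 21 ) 6j5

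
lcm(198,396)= 396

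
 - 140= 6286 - 6426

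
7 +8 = 15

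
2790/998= 1395/499 = 2.80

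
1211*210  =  254310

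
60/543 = 20/181   =  0.11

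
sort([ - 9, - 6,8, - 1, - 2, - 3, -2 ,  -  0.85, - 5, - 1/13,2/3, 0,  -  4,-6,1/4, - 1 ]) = [ - 9, - 6,- 6, - 5, - 4, - 3  ,  -  2, - 2, - 1, - 1, - 0.85, - 1/13,0,  1/4, 2/3,8 ]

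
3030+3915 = 6945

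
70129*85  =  5960965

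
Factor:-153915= - 3^1*5^1*31^1*331^1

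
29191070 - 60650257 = - 31459187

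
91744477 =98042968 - 6298491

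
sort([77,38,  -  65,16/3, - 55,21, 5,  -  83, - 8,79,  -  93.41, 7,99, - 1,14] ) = [  -  93.41 ,  -  83, - 65,-55,  -  8, - 1,5, 16/3 , 7, 14 , 21, 38,77,  79,99 ]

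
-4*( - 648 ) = 2592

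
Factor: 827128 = 2^3*103391^1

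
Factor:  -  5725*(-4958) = 2^1*5^2*37^1*67^1 * 229^1 = 28384550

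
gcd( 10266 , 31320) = 174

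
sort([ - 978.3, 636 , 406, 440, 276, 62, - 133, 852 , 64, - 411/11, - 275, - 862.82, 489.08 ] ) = [ - 978.3, - 862.82, - 275, - 133,  -  411/11, 62,64,276,406,440,  489.08, 636, 852 ] 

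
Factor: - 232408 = - 2^3 * 11^1 * 19^1*139^1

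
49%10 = 9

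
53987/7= 7712 + 3/7 =7712.43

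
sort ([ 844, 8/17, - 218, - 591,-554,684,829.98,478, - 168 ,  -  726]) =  [ - 726,-591,-554,-218,-168, 8/17,478, 684, 829.98, 844] 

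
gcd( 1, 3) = 1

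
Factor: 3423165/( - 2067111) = -1141055/689037= -3^(-1)*5^1*31^(-2 )*239^(-1)*228211^1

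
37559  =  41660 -4101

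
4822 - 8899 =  - 4077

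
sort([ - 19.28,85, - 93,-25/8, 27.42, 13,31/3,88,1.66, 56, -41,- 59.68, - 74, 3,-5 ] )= [ - 93, - 74,- 59.68, - 41,-19.28, - 5,  -  25/8, 1.66, 3, 31/3, 13, 27.42, 56, 85, 88 ]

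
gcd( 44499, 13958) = 7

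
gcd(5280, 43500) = 60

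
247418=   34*7277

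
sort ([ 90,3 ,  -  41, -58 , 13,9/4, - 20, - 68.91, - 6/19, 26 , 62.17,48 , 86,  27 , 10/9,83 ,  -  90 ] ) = [ - 90, - 68.91, - 58, - 41, - 20, - 6/19 , 10/9 , 9/4, 3,  13, 26 , 27,48,  62.17, 83,86,90 ] 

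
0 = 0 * 3392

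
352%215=137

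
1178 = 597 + 581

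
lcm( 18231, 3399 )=200541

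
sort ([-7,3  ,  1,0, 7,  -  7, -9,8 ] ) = [ - 9, - 7, - 7,0,1 , 3,7,8] 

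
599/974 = 599/974  =  0.61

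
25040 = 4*6260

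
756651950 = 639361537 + 117290413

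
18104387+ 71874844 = 89979231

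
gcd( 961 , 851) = 1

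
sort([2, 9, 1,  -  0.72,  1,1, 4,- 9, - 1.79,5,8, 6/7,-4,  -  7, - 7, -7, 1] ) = [ - 9, - 7, - 7,-7, - 4, - 1.79, - 0.72 , 6/7,1  ,  1,  1,  1, 2,  4, 5 , 8, 9]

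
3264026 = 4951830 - 1687804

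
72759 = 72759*1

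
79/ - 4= - 79/4 = -  19.75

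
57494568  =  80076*718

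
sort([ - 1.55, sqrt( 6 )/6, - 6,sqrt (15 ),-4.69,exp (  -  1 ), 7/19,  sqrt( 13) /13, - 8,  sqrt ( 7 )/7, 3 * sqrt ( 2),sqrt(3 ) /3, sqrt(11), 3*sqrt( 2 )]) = [ - 8, - 6, -4.69, - 1.55, sqrt ( 13 )/13,exp( - 1 ),7/19, sqrt( 7)/7,sqrt(6 )/6,  sqrt( 3)/3, sqrt( 11), sqrt( 15), 3*sqrt( 2),3*sqrt( 2 )] 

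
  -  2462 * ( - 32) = 78784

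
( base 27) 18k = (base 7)2546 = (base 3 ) 1022202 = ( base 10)965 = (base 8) 1705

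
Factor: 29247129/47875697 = 3^3 * 139^1*7793^1*47875697^ (- 1) 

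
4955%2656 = 2299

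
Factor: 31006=2^1*37^1*419^1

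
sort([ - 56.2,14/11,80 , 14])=[ - 56.2,  14/11 , 14, 80]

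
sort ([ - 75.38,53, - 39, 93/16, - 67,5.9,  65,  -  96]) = [ - 96, - 75.38,- 67, - 39,93/16,5.9,53, 65]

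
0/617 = 0 = 0.00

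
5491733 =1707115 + 3784618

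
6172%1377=664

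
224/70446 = 112/35223 = 0.00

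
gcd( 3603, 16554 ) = 3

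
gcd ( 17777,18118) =1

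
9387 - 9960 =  - 573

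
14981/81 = 184+77/81 = 184.95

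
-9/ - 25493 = 9/25493 = 0.00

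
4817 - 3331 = 1486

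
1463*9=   13167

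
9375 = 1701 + 7674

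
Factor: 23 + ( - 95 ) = - 72 = - 2^3* 3^2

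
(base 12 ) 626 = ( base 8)1576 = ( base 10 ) 894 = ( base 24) 1D6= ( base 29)11O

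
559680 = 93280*6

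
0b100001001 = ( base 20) d5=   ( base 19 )DI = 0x109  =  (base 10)265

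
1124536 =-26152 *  ( - 43 ) 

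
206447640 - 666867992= - 460420352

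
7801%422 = 205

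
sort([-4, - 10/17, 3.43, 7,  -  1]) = [ - 4, - 1, - 10/17, 3.43, 7]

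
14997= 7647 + 7350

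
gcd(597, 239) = 1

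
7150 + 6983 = 14133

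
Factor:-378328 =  - 2^3*19^2*131^1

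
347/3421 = 347/3421  =  0.10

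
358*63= 22554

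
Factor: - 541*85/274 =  - 45985/274 = - 2^( - 1 ) * 5^1*17^1*137^( - 1 ) * 541^1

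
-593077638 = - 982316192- - 389238554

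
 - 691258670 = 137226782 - 828485452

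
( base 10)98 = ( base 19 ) 53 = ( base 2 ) 1100010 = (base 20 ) 4i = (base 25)3N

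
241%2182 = 241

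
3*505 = 1515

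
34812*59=2053908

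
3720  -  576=3144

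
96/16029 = 32/5343 = 0.01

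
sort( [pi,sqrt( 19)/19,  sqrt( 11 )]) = [ sqrt( 19)/19,pi, sqrt( 11)]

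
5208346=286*18211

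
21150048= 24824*852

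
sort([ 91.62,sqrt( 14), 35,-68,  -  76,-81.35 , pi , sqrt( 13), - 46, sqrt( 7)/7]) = [ - 81.35,-76,  -  68,-46,sqrt(7)/7,pi,sqrt( 13 ), sqrt (14 ), 35, 91.62]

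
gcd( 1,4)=1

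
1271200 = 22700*56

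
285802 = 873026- 587224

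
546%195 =156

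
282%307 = 282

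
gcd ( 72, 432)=72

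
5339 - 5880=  - 541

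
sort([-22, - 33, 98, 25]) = [ - 33, - 22, 25, 98] 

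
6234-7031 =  - 797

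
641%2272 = 641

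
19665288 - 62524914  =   - 42859626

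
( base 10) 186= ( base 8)272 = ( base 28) 6I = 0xBA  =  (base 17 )ag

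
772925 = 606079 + 166846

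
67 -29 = 38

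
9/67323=3/22441= 0.00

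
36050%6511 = 3495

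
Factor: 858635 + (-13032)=11^1*76873^1 = 845603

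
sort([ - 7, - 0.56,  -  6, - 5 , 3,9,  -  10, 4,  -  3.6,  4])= [-10, - 7 ,-6, - 5,-3.6,- 0.56, 3,4, 4,9]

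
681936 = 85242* 8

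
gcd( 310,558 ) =62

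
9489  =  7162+2327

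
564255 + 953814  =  1518069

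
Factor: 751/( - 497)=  - 7^( - 1)*71^( - 1 )*751^1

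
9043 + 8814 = 17857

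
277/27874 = 277/27874 = 0.01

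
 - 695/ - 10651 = 695/10651 = 0.07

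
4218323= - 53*( - 79591)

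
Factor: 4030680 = 2^3*3^1*5^1*33589^1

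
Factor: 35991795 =3^1*5^1*7^1 * 19^1*18041^1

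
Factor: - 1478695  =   - 5^1 *433^1  *  683^1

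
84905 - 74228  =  10677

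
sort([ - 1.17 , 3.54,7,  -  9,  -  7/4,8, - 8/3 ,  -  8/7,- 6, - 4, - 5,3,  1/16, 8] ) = [-9,-6,  -  5, - 4, - 8/3, - 7/4, - 1.17,  -  8/7, 1/16,3,  3.54,  7, 8,8] 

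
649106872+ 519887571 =1168994443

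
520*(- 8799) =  - 4575480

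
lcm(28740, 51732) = 258660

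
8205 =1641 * 5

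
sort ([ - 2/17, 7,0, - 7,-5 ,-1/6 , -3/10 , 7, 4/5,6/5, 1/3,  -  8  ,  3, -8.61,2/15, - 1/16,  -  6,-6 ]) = [ - 8.61,- 8, - 7, - 6,- 6, -5, - 3/10 ,-1/6 , - 2/17, - 1/16,0 , 2/15,  1/3,4/5, 6/5, 3, 7, 7 ] 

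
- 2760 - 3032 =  - 5792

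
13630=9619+4011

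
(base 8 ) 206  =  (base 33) 42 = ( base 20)6E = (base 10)134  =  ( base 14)98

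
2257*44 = 99308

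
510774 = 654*781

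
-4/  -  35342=2/17671=0.00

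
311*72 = 22392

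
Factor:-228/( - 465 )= 76/155 = 2^2*5^(  -  1 )*19^1 * 31^( - 1 )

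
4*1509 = 6036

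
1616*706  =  1140896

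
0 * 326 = 0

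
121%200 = 121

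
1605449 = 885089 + 720360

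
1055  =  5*211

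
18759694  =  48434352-29674658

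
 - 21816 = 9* (-2424 ) 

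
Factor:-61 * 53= - 3233 = - 53^1*61^1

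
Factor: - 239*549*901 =-3^2*17^1*53^1*61^1*239^1 = - 118221111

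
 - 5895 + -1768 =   -  7663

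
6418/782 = 3209/391 = 8.21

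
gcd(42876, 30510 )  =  54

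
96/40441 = 96/40441 = 0.00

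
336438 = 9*37382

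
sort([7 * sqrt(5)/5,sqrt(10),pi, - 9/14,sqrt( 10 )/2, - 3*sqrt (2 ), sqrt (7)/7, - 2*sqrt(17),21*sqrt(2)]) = [ - 2*sqrt ( 17 ), - 3 * sqrt(2), - 9/14,sqrt(7)/7,sqrt( 10) /2,  7*sqrt(5)/5,pi,sqrt(10),21* sqrt (2)]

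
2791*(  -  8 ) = -22328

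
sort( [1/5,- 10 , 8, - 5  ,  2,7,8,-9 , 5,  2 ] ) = [ - 10,-9, - 5,1/5, 2,2,5, 7,8,8 ]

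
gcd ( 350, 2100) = 350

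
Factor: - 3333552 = - 2^4*3^1*37^1*1877^1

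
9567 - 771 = 8796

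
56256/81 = 18752/27 = 694.52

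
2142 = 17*126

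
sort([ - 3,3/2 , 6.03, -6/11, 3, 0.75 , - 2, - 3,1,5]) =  [ - 3, - 3 , - 2,-6/11,0.75, 1,  3/2, 3, 5,6.03]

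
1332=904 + 428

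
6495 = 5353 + 1142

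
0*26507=0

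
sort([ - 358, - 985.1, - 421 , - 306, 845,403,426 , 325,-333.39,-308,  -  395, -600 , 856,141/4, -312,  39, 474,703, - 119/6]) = [  -  985.1,-600, - 421, -395, - 358, - 333.39,  -  312 , - 308, - 306, - 119/6, 141/4,39, 325,403,426, 474, 703,845  ,  856 ]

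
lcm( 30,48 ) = 240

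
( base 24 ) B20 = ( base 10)6384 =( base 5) 201014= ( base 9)8673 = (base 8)14360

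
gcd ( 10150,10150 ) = 10150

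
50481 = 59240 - 8759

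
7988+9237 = 17225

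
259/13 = 19 + 12/13 = 19.92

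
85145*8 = 681160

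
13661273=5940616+7720657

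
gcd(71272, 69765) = 1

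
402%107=81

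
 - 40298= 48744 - 89042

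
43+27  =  70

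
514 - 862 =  - 348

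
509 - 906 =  - 397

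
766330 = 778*985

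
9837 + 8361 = 18198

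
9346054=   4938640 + 4407414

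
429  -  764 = -335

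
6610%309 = 121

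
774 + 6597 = 7371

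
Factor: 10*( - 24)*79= - 18960 = - 2^4*3^1*5^1*79^1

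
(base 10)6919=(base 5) 210134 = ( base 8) 15407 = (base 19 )1033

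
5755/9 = 5755/9 = 639.44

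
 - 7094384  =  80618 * (-88)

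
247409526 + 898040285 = 1145449811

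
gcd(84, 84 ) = 84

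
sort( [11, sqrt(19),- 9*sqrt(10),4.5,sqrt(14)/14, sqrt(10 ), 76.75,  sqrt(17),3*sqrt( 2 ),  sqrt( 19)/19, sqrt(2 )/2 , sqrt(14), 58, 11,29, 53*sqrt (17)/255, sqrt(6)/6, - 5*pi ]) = [ - 9*sqrt(10) ,-5*pi, sqrt(19 )/19,sqrt(14 ) /14,  sqrt(6) /6, sqrt ( 2) /2, 53*sqrt( 17)/255, sqrt(10), sqrt(14 ),sqrt (17 ),3*sqrt(2), sqrt(19),  4.5,11, 11, 29, 58, 76.75 ]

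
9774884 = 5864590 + 3910294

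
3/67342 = 3/67342 = 0.00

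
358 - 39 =319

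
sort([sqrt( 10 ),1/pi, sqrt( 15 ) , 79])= [ 1/pi,sqrt( 10),  sqrt( 15),  79]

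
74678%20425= 13403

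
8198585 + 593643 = 8792228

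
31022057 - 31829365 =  -807308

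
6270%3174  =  3096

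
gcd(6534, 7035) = 3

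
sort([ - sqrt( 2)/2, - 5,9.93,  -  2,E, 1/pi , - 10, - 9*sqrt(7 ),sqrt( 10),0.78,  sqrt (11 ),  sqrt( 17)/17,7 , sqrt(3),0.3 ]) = [ - 9*sqrt(7 ), - 10, - 5, - 2, - sqrt(2 )/2, sqrt(17)/17,0.3,1/pi,0.78,sqrt ( 3 ),  E,sqrt( 10),  sqrt( 11),7,9.93]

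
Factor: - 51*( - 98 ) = 4998 = 2^1*3^1*7^2*17^1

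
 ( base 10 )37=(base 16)25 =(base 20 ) 1H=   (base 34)13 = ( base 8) 45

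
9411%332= 115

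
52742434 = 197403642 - 144661208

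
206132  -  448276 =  - 242144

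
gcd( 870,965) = 5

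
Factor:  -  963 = -3^2*107^1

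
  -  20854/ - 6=3475 + 2/3  =  3475.67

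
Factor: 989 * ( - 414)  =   - 409446 = - 2^1* 3^2*23^2*43^1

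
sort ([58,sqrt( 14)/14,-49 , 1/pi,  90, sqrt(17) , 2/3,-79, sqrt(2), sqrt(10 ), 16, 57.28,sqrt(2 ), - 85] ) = [-85,  -  79 , - 49,  sqrt ( 14)/14,1/pi,2/3,sqrt(2 ),sqrt (2 ), sqrt(10),sqrt(17) , 16,  57.28,58 , 90]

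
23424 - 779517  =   - 756093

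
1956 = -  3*( - 652) 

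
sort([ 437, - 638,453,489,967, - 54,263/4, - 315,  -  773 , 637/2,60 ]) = [ - 773, - 638, - 315, -54,60,263/4, 637/2,437,453,489,967]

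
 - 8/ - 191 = 8/191  =  0.04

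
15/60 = 1/4 = 0.25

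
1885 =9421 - 7536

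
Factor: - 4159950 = -2^1* 3^1*5^2 * 27733^1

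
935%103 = 8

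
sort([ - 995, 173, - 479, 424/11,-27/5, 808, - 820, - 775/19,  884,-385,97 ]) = [ - 995,  -  820,-479 , - 385, - 775/19, - 27/5,424/11,97,173,808, 884 ]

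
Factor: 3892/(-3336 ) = - 2^( - 1 )*3^( - 1) * 7^1 = - 7/6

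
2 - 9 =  - 7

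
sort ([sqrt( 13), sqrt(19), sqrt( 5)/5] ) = [sqrt( 5 )/5, sqrt(13 ),sqrt( 19 )]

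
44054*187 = 8238098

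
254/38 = 6  +  13/19 = 6.68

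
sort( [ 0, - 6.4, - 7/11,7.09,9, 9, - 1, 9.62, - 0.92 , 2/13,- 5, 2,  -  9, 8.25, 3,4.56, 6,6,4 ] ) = [ - 9,- 6.4,-5, - 1, - 0.92, - 7/11, 0,2/13 , 2, 3, 4, 4.56, 6, 6 , 7.09, 8.25, 9, 9,9.62] 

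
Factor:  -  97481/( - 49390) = 2^( - 1)*5^(-1 )*11^ (  -  1) * 43^1 * 449^ ( - 1) *2267^1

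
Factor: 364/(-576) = - 2^( - 4 )*3^( - 2 )*7^1 * 13^1 = - 91/144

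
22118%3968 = 2278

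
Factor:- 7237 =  - 7237^1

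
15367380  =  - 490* ( - 31362)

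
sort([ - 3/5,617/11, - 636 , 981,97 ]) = [ - 636, - 3/5, 617/11, 97, 981]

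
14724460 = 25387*580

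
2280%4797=2280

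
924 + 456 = 1380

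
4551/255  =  17 + 72/85  =  17.85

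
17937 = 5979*3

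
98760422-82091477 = 16668945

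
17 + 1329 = 1346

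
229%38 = 1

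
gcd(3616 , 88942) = 2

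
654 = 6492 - 5838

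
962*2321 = 2232802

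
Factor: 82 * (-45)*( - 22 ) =2^2 * 3^2*5^1 * 11^1*41^1 = 81180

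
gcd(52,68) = 4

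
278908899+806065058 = 1084973957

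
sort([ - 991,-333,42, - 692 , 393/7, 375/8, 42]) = [-991, - 692, - 333,42 , 42,375/8,393/7]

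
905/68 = 13 + 21/68=13.31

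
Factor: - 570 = - 2^1*3^1 * 5^1*19^1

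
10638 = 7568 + 3070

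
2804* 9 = 25236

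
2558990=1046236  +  1512754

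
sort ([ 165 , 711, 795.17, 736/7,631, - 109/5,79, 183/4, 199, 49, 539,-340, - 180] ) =[ - 340, -180, -109/5, 183/4 , 49, 79,736/7, 165,199, 539, 631 , 711,795.17 ] 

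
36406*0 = 0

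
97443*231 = 22509333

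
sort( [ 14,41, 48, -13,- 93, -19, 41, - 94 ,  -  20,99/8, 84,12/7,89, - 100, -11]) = [ - 100, -94,-93, - 20,-19, - 13, - 11,12/7,99/8, 14,41,41, 48,84 , 89]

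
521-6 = 515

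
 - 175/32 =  - 6 + 17/32=- 5.47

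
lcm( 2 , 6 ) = 6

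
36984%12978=11028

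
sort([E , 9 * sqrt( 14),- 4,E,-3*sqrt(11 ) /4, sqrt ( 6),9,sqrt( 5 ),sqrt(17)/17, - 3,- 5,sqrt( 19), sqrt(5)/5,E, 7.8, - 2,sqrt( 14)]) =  [-5, - 4,-3, - 3*sqrt( 11)/4 ,-2,sqrt(17 ) /17,  sqrt (5)/5,sqrt(5 ),sqrt( 6), E,E, E,sqrt( 14 ),sqrt (19 ),7.8, 9, 9*sqrt( 14)]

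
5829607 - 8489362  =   - 2659755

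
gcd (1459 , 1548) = 1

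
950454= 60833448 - 59882994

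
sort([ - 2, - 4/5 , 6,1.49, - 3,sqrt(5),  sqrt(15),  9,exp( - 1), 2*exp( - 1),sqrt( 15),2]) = [  -  3, - 2, - 4/5,exp ( - 1),2*exp( - 1),1.49,2,sqrt( 5), sqrt( 15),sqrt( 15), 6, 9] 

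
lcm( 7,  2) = 14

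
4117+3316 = 7433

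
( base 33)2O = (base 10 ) 90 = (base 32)2q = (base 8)132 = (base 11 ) 82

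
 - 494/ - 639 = 494/639 = 0.77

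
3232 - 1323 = 1909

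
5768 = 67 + 5701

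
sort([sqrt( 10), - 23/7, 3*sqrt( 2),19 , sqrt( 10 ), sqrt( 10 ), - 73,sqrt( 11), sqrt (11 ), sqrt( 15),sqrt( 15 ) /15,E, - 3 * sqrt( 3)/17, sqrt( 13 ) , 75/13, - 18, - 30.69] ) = [ - 73, - 30.69, - 18, - 23/7, - 3*sqrt( 3)/17 , sqrt( 15)/15,  E,sqrt(10),sqrt( 10),sqrt( 10),sqrt( 11), sqrt( 11 ), sqrt( 13), sqrt(15), 3*sqrt( 2),75/13 , 19]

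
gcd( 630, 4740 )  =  30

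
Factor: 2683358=2^1*479^1*2801^1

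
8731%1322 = 799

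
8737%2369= 1630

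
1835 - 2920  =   - 1085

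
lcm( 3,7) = 21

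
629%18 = 17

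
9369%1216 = 857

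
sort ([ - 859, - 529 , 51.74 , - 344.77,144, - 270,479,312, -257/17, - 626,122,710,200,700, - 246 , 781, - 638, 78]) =[ - 859,-638,  -  626, - 529, - 344.77, - 270, - 246, - 257/17,51.74,78,  122, 144, 200, 312,  479, 700,710,781]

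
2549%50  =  49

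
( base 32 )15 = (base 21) 1g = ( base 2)100101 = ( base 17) 23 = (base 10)37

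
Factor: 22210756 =2^2*31^1*179119^1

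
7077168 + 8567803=15644971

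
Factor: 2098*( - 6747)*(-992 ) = 14041964352= 2^6*3^1*13^1  *31^1 *173^1*1049^1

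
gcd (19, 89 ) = 1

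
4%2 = 0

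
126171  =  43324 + 82847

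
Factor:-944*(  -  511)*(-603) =  -  290877552=-  2^4*3^2*7^1*59^1*67^1*73^1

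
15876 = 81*196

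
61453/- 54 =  - 61453/54= -1138.02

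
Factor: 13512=2^3*  3^1*563^1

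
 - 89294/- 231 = 386 + 128/231 =386.55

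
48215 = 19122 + 29093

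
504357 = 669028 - 164671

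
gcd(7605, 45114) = 3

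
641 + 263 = 904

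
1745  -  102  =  1643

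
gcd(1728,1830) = 6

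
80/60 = 1 + 1/3 = 1.33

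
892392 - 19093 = 873299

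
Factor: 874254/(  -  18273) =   -  2^1*6091^( - 1 )*145709^1 = -291418/6091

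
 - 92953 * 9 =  - 836577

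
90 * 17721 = 1594890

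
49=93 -44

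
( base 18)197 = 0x1ED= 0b111101101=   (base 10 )493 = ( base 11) 409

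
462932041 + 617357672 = 1080289713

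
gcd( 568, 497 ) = 71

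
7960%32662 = 7960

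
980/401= 2 + 178/401 = 2.44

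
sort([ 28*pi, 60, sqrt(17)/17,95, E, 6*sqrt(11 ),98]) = [sqrt (17 ) /17,E, 6*sqrt( 11 ),60 , 28*pi,95 , 98 ]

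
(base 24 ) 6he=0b111100100110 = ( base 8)7446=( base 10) 3878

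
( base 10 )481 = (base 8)741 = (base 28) h5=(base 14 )265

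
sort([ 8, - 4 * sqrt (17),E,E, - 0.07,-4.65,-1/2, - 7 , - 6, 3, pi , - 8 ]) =[ - 4*sqrt( 17) , - 8, - 7, - 6, - 4.65, - 1/2, - 0.07,  E, E, 3, pi,8 ] 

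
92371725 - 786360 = 91585365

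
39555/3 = 13185 = 13185.00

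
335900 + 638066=973966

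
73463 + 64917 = 138380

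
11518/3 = 3839 + 1/3 =3839.33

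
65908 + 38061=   103969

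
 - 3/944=-1+ 941/944 = - 0.00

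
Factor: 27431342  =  2^1*31^1*59^1*7499^1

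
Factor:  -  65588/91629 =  - 2^2*3^(-2)*19^1 * 863^1 * 10181^( - 1 ) 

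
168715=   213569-44854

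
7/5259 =7/5259 = 0.00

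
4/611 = 4/611 =0.01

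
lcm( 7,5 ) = 35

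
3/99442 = 3/99442 =0.00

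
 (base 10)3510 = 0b110110110110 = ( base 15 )1090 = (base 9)4730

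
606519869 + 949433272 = 1555953141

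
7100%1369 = 255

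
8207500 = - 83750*( - 98 ) 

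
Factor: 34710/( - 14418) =-3^( - 3) * 5^1*13^1 = - 65/27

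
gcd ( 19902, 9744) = 6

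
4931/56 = 88 + 3/56 = 88.05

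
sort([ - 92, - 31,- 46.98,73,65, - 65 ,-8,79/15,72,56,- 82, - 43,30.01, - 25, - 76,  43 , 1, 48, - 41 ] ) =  [  -  92, - 82,-76 , - 65,- 46.98, - 43,-41, - 31, - 25, - 8,1, 79/15,  30.01,  43,48,56, 65,72,73 ]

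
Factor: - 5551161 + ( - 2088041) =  - 2^1*41^1*59^1*1579^1 = -7639202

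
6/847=6/847=0.01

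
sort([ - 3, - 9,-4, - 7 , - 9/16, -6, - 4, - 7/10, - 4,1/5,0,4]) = [ - 9, -7, - 6, - 4,-4, - 4, - 3, - 7/10 , - 9/16,0,1/5,4 ]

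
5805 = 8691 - 2886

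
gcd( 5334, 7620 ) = 762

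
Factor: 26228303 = 19^1*23^1*47^1 * 1277^1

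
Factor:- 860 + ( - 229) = - 1089 = - 3^2*11^2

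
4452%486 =78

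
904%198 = 112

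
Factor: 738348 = 2^2*3^1*13^1*4733^1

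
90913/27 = 3367+4/27 = 3367.15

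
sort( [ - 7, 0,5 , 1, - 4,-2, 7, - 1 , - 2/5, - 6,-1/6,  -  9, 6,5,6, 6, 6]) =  [ - 9, - 7, - 6, - 4, -2, - 1, - 2/5, - 1/6, 0, 1,5, 5,  6 , 6, 6, 6, 7]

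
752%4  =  0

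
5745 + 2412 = 8157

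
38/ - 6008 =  - 1 + 2985/3004 = - 0.01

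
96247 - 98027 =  - 1780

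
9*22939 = 206451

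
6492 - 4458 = 2034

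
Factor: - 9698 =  - 2^1*13^1*373^1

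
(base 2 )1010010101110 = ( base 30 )5qe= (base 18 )g62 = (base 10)5294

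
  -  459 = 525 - 984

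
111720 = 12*9310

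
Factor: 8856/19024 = 27/58  =  2^( - 1 )*3^3*29^( - 1 )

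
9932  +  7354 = 17286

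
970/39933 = 970/39933 = 0.02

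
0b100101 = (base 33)14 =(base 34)13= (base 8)45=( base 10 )37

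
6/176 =3/88 = 0.03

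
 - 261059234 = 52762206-313821440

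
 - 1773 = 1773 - 3546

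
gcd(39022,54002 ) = 2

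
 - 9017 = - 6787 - 2230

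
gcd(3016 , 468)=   52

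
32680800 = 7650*4272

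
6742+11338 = 18080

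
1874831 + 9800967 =11675798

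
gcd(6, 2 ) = 2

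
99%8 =3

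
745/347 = 745/347 = 2.15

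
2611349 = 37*70577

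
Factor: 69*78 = 5382  =  2^1 * 3^2*13^1*23^1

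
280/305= 56/61 = 0.92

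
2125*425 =903125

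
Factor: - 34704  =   - 2^4*3^2 *241^1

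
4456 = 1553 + 2903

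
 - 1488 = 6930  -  8418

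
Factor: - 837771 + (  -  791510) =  -1629281^1 = -  1629281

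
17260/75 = 230 + 2/15 = 230.13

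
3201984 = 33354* 96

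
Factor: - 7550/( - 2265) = 2^1*3^( -1)*5^1= 10/3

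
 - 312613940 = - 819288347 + 506674407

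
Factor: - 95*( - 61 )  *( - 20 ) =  - 2^2*5^2*19^1*61^1 = -115900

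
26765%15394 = 11371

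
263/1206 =263/1206 = 0.22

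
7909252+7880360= 15789612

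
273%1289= 273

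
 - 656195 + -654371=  - 1310566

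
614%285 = 44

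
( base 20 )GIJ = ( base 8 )15173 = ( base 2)1101001111011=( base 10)6779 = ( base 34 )5td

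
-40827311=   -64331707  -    -  23504396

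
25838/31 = 25838/31 = 833.48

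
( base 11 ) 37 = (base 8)50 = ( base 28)1c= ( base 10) 40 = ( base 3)1111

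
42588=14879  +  27709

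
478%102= 70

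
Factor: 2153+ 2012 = 5^1  *7^2*17^1 = 4165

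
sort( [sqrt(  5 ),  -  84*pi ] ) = [ - 84*pi, sqrt( 5)]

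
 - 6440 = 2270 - 8710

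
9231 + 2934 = 12165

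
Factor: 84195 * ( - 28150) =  - 2^1*3^2*5^3 * 563^1*1871^1=- 2370089250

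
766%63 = 10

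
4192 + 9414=13606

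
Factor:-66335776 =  - 2^5*13^1*181^1*881^1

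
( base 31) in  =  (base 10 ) 581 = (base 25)N6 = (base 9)715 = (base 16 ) 245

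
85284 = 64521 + 20763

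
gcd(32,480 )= 32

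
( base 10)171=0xAB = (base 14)C3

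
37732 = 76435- 38703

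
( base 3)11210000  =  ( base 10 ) 3483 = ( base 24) 613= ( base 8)6633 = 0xd9b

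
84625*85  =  7193125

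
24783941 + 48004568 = 72788509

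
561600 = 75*7488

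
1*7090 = 7090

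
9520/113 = 9520/113 = 84.25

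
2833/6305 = 2833/6305 =0.45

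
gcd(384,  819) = 3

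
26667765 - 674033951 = - 647366186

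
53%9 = 8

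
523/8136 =523/8136 = 0.06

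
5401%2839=2562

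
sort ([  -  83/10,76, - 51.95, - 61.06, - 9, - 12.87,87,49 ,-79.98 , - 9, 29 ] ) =[ - 79.98, - 61.06, - 51.95, - 12.87,- 9, - 9,  -  83/10 , 29,49,76,  87]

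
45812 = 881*52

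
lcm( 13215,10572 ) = 52860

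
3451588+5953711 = 9405299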